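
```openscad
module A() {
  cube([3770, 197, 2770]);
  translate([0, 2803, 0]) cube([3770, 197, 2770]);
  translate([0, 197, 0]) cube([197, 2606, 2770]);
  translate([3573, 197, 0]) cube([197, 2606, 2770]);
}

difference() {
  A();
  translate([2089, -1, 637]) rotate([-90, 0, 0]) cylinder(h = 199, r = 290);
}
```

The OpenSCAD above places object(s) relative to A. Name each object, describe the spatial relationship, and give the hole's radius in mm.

The subtracted cylinder has r = 290 mm.

A is a house frame. The house frame has a circular hole through its front wall. The hole's radius is 290 mm.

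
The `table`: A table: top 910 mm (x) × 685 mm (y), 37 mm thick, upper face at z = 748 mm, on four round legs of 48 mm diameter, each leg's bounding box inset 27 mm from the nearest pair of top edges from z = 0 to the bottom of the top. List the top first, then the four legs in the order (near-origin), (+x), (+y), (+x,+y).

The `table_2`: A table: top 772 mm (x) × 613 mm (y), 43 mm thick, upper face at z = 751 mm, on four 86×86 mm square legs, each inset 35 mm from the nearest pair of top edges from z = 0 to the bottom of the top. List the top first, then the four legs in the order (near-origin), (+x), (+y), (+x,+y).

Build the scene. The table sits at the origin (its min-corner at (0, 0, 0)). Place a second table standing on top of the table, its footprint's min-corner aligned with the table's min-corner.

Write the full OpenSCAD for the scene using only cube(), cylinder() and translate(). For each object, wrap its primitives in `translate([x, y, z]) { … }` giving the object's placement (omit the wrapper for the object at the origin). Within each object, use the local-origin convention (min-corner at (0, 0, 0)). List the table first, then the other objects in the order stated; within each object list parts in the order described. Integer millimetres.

translate([0, 0, 711]) cube([910, 685, 37]);
translate([51, 51, 0]) cylinder(h = 711, r = 24);
translate([859, 51, 0]) cylinder(h = 711, r = 24);
translate([51, 634, 0]) cylinder(h = 711, r = 24);
translate([859, 634, 0]) cylinder(h = 711, r = 24);
translate([0, 0, 748]) {
  translate([0, 0, 708]) cube([772, 613, 43]);
  translate([35, 35, 0]) cube([86, 86, 708]);
  translate([651, 35, 0]) cube([86, 86, 708]);
  translate([35, 492, 0]) cube([86, 86, 708]);
  translate([651, 492, 0]) cube([86, 86, 708]);
}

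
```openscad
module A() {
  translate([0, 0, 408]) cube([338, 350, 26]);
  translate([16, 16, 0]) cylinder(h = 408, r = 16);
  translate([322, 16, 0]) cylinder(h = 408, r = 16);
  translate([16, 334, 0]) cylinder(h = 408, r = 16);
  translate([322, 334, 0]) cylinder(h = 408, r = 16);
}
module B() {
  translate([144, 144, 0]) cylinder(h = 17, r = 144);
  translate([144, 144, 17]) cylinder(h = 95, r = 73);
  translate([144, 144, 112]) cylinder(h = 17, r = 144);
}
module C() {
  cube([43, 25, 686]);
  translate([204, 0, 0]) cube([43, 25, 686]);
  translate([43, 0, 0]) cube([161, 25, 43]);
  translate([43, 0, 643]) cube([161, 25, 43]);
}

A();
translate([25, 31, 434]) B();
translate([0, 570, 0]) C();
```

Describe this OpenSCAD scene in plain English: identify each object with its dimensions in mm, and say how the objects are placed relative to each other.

A is a four-legged stool. The seat is a 338×350×26 mm slab whose top surface is at z = 434 mm; four round legs, each 32 mm in diameter, run from the floor (z = 0) to the underside of the seat, each leg's axis is inset half a diameter from the nearest pair of seat edges (so the leg's bounding box is flush with the corner).

B is a spool: two coaxial disc flanges of radius 144 mm and thickness 17 mm, joined by a core cylinder of radius 73 mm and height 95 mm. The lower flange rests on z = 0 and the three cylinders share a vertical axis.

C is a rectangular picture frame lying in the x–z plane (depth along y). The opening is 161 mm wide (x) by 600 mm tall (z), surrounded by a border 43 mm wide on all four sides. The frame is 25 mm deep and is made of two full-height vertical stiles with two horizontal rails fitted between them.

The spool is on top of the stool, centred. The picture frame is on the floor beside the stool on its +y side.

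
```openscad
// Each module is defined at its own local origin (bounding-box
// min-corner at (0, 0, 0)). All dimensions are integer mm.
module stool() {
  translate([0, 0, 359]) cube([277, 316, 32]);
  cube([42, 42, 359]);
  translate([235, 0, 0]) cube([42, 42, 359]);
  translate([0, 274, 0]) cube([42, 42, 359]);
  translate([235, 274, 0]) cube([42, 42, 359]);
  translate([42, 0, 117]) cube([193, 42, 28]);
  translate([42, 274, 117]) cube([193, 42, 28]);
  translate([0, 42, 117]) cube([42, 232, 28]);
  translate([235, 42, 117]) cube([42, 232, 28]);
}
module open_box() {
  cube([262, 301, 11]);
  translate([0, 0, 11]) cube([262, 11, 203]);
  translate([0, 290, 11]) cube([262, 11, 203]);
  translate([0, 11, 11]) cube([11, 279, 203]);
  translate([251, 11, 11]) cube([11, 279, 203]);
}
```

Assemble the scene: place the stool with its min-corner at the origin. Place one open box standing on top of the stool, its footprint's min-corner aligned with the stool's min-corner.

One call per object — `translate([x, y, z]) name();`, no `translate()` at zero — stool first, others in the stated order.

stool();
translate([0, 0, 391]) open_box();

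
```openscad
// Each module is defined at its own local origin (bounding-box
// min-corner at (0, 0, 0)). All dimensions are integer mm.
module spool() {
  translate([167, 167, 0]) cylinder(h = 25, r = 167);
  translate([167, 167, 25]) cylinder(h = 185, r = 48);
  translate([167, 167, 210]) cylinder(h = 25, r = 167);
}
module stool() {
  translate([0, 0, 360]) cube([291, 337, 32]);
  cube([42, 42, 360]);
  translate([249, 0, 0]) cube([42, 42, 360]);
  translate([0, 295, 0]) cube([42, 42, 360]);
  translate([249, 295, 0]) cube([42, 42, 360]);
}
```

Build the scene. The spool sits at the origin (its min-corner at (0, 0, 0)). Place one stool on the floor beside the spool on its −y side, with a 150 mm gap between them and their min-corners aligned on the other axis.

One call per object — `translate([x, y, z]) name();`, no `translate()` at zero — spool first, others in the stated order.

spool();
translate([0, -487, 0]) stool();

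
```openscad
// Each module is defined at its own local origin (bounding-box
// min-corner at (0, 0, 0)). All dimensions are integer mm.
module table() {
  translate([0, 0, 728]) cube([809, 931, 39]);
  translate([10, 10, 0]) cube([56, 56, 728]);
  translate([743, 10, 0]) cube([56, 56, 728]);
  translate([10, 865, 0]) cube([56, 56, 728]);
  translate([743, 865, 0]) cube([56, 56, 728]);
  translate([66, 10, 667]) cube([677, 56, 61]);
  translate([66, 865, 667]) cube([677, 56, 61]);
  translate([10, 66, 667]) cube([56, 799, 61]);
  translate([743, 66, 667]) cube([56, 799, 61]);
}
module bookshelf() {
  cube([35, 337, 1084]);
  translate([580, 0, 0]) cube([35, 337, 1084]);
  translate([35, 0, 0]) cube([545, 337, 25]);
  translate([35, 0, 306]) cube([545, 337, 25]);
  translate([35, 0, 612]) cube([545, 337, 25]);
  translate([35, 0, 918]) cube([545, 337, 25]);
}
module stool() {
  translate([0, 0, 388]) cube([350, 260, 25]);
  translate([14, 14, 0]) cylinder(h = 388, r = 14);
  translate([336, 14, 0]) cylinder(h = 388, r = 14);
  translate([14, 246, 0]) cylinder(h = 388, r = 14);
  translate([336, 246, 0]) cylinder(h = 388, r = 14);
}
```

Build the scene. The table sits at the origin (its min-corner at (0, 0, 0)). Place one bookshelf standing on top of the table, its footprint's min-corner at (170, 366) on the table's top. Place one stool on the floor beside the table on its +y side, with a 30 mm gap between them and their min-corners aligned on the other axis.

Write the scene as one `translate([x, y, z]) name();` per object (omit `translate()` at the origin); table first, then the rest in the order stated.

table();
translate([170, 366, 767]) bookshelf();
translate([0, 961, 0]) stool();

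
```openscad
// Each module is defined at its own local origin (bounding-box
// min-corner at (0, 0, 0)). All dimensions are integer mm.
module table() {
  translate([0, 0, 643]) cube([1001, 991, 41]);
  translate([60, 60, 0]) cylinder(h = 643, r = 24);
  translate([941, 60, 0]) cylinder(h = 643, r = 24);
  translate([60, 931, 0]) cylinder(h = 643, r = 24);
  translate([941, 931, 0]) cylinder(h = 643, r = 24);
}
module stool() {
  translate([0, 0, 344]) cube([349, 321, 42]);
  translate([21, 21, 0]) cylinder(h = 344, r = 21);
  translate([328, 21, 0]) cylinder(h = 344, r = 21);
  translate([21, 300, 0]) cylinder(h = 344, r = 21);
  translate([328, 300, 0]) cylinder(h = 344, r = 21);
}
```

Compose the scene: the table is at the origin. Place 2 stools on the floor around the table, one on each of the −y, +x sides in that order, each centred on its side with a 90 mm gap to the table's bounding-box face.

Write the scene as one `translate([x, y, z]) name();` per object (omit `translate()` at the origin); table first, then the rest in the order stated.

table();
translate([326, -411, 0]) stool();
translate([1091, 335, 0]) stool();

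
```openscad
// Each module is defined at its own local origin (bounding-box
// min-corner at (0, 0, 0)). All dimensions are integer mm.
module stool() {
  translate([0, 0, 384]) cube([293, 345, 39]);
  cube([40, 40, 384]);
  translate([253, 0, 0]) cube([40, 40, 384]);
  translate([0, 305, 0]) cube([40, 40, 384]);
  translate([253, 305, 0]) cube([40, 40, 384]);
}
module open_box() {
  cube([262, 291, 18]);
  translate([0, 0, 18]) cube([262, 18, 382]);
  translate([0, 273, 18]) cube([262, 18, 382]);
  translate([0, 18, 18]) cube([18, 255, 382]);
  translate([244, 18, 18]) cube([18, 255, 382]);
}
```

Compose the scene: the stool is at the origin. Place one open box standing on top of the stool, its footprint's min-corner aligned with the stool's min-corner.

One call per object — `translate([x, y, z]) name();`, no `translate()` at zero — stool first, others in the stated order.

stool();
translate([0, 0, 423]) open_box();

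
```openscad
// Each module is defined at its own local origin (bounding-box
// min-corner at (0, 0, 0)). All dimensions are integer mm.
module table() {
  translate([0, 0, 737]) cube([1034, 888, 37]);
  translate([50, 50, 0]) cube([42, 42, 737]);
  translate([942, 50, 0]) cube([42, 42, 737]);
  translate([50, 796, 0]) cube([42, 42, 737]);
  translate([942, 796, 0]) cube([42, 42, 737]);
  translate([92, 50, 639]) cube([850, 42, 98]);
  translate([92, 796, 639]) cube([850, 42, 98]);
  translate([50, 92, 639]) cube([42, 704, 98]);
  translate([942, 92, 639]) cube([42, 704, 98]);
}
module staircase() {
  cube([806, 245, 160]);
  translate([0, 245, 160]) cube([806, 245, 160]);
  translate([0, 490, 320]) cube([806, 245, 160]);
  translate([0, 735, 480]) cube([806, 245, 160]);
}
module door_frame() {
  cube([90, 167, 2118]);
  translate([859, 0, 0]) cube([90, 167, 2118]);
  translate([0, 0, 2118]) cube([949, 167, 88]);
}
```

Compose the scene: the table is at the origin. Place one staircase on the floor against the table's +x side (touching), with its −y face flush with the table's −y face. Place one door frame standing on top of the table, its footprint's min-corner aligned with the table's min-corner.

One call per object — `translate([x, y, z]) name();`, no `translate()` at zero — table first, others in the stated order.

table();
translate([1034, 0, 0]) staircase();
translate([0, 0, 774]) door_frame();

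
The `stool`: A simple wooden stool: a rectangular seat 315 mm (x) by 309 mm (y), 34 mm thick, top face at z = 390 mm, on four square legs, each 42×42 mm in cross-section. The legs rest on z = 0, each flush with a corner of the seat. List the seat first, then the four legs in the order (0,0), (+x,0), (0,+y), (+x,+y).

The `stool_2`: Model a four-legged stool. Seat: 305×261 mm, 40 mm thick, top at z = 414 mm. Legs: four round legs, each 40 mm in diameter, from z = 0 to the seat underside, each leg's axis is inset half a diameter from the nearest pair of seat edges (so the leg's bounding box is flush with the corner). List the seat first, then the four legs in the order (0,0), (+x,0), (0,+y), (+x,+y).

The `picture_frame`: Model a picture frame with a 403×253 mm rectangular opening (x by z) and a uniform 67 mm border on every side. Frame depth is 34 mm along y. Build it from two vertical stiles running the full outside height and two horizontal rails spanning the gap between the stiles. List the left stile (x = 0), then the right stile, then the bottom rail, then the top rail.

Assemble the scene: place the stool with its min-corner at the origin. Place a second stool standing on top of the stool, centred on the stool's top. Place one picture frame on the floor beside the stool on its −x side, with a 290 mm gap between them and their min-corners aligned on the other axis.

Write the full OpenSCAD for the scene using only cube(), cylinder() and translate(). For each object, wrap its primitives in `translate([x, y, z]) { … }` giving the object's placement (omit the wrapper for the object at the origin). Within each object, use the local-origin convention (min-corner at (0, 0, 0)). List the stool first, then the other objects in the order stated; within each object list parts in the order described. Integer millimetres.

translate([0, 0, 356]) cube([315, 309, 34]);
cube([42, 42, 356]);
translate([273, 0, 0]) cube([42, 42, 356]);
translate([0, 267, 0]) cube([42, 42, 356]);
translate([273, 267, 0]) cube([42, 42, 356]);
translate([5, 24, 390]) {
  translate([0, 0, 374]) cube([305, 261, 40]);
  translate([20, 20, 0]) cylinder(h = 374, r = 20);
  translate([285, 20, 0]) cylinder(h = 374, r = 20);
  translate([20, 241, 0]) cylinder(h = 374, r = 20);
  translate([285, 241, 0]) cylinder(h = 374, r = 20);
}
translate([-827, 0, 0]) {
  cube([67, 34, 387]);
  translate([470, 0, 0]) cube([67, 34, 387]);
  translate([67, 0, 0]) cube([403, 34, 67]);
  translate([67, 0, 320]) cube([403, 34, 67]);
}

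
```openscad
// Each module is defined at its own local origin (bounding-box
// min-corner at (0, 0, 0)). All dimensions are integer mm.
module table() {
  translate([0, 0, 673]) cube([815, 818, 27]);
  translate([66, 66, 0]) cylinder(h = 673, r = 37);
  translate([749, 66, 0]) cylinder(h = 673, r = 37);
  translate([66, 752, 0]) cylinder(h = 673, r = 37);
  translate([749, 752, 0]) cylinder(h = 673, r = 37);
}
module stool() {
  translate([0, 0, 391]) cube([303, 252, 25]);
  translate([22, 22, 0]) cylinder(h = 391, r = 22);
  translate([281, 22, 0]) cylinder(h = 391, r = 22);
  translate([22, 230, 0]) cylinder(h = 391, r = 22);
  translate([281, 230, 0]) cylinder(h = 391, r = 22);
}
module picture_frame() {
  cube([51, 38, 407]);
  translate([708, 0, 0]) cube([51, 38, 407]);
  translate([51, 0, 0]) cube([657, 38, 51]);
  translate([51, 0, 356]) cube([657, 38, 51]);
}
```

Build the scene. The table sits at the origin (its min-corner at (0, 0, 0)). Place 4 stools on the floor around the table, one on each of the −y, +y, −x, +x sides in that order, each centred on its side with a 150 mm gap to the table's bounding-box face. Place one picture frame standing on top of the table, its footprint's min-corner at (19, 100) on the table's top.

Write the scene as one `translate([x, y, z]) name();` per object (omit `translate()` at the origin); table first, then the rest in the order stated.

table();
translate([256, -402, 0]) stool();
translate([256, 968, 0]) stool();
translate([-453, 283, 0]) stool();
translate([965, 283, 0]) stool();
translate([19, 100, 700]) picture_frame();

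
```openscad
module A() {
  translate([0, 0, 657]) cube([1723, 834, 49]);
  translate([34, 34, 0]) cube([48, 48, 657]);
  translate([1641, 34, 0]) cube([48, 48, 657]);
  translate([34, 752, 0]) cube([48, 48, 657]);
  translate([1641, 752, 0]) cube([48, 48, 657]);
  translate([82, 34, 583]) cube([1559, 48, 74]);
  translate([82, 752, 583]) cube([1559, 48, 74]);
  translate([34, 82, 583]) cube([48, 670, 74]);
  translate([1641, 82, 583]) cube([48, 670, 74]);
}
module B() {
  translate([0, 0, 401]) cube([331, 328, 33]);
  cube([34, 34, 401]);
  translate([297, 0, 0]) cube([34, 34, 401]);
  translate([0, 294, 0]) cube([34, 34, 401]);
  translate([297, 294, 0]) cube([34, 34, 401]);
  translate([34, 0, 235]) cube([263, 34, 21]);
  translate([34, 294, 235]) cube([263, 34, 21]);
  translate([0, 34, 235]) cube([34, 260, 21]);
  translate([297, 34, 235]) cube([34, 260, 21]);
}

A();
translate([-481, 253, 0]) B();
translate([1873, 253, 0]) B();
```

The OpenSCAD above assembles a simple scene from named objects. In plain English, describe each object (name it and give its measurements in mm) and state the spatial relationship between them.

A is a rectangular dining table. The top is 1723×834×49 mm with its upper surface at z = 706 mm. It stands on four 48×48 mm square legs, each inset 34 mm from the nearest pair of top edges, running from the floor to the underside of the top. Four apron rails, 48 mm thick and 74 mm tall, run between adjacent legs with their top edges flush with the underside of the top and their outer faces flush with the legs' outer faces.

B is a four-legged stool. The seat is 331×328 mm, 33 mm thick, top at z = 434 mm. It stands on four square legs, each 34×34 mm in cross-section, from z = 0 to the seat underside, each flush with a corner of the seat. Four stretchers, 34 mm wide and 21 mm tall, connect adjacent legs with their undersides at z = 235 mm, each running between the inner faces of the legs it joins and aligned with the legs' outer faces on the other axis.

Two stools sit around the table at the −x, +x sides.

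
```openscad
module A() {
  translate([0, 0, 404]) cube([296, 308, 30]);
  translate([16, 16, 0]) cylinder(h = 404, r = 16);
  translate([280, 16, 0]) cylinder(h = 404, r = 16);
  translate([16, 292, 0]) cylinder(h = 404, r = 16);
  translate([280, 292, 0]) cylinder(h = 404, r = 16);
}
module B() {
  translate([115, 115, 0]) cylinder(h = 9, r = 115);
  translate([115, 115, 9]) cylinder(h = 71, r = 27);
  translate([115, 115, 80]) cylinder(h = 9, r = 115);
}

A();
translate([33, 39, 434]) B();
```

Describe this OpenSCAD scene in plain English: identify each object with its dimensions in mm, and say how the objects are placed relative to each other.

A is a four-legged stool. The seat is 296×308 mm, 30 mm thick, top at z = 434 mm. It stands on four round legs, each 32 mm in diameter, from z = 0 to the seat underside, each leg's axis is inset half a diameter from the nearest pair of seat edges (so the leg's bounding box is flush with the corner).

B is a spool: two coaxial disc flanges of radius 115 mm and thickness 9 mm, joined by a core cylinder of radius 27 mm and height 71 mm. The lower flange rests on z = 0 and the three cylinders share a vertical axis.

The spool is on top of the stool, centred.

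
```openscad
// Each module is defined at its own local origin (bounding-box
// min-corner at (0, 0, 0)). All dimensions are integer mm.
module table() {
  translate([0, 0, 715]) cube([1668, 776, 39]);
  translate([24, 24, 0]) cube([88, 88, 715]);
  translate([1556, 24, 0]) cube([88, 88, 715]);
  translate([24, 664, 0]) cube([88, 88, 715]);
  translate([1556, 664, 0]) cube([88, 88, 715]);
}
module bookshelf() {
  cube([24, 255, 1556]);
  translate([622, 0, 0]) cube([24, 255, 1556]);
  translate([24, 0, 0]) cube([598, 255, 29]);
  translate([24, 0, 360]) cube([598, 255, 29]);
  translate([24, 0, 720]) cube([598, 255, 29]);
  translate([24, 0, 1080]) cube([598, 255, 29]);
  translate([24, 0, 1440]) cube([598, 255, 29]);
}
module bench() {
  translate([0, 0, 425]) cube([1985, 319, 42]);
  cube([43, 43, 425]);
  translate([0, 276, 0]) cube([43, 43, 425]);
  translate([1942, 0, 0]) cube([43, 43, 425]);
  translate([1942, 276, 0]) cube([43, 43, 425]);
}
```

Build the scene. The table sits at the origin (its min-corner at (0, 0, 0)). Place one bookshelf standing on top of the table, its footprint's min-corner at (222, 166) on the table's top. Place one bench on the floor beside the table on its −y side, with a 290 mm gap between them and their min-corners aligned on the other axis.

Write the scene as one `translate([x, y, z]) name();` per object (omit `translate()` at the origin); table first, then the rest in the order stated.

table();
translate([222, 166, 754]) bookshelf();
translate([0, -609, 0]) bench();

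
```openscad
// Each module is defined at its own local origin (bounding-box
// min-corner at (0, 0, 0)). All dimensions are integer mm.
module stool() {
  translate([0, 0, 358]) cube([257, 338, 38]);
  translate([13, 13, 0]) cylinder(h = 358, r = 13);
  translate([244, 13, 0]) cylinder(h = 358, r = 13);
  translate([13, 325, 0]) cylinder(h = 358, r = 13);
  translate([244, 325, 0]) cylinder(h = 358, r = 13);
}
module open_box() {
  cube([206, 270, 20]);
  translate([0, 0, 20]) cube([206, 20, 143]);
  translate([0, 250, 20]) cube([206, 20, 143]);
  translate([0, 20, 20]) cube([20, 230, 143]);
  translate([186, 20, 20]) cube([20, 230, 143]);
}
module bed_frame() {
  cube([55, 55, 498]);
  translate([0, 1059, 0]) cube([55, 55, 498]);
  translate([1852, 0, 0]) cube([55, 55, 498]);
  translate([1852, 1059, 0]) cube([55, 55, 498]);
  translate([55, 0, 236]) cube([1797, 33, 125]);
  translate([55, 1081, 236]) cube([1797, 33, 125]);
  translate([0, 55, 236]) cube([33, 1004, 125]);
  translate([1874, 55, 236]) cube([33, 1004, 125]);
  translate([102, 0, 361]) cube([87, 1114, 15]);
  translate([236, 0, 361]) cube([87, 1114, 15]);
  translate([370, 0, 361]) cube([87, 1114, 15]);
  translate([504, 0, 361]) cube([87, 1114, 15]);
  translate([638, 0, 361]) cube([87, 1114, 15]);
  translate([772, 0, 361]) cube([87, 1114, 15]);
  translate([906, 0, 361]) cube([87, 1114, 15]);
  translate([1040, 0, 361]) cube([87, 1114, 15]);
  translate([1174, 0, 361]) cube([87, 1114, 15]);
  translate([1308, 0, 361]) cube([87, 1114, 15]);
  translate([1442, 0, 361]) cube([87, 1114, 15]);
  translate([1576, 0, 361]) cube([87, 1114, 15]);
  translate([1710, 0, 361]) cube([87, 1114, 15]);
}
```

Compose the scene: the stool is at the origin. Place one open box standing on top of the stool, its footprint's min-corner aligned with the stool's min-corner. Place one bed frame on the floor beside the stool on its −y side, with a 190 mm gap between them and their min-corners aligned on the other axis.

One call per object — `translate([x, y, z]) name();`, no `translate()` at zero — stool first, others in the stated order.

stool();
translate([0, 0, 396]) open_box();
translate([0, -1304, 0]) bed_frame();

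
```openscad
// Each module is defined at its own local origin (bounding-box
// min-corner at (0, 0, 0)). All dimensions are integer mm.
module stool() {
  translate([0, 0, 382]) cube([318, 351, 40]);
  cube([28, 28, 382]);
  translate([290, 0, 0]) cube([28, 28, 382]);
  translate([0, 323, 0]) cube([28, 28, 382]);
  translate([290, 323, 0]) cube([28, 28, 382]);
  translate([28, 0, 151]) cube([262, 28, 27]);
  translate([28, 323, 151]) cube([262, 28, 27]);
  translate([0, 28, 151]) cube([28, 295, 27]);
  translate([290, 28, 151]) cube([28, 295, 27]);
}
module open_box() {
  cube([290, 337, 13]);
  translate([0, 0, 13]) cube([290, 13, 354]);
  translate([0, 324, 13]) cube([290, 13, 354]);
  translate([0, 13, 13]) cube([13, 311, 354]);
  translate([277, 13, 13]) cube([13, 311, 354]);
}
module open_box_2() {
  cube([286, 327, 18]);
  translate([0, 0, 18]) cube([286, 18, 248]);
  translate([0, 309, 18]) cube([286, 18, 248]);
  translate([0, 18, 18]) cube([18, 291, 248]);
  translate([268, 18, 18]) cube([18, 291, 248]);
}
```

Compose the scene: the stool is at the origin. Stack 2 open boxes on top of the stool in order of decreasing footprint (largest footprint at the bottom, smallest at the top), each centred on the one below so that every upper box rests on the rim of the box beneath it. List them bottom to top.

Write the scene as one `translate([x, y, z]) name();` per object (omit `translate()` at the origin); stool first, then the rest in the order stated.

stool();
translate([14, 7, 422]) open_box();
translate([16, 12, 789]) open_box_2();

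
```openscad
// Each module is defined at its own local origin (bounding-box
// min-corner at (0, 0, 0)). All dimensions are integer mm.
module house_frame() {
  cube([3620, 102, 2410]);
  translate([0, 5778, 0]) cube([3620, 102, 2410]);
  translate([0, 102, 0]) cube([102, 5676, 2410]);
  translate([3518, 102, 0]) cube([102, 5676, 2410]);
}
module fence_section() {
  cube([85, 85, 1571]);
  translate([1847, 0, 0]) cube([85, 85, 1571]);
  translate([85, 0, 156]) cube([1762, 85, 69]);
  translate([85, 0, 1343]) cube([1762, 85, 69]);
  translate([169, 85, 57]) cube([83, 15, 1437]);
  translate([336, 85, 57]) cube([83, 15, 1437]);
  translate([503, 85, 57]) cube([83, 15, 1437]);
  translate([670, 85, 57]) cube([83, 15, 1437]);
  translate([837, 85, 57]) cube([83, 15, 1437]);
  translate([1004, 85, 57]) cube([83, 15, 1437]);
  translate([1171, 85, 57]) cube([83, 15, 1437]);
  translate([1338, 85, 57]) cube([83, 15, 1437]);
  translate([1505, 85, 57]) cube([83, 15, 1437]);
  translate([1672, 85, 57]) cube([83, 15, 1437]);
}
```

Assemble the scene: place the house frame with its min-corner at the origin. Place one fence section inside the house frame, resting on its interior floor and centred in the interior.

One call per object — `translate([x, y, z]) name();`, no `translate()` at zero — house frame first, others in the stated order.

house_frame();
translate([844, 2890, 0]) fence_section();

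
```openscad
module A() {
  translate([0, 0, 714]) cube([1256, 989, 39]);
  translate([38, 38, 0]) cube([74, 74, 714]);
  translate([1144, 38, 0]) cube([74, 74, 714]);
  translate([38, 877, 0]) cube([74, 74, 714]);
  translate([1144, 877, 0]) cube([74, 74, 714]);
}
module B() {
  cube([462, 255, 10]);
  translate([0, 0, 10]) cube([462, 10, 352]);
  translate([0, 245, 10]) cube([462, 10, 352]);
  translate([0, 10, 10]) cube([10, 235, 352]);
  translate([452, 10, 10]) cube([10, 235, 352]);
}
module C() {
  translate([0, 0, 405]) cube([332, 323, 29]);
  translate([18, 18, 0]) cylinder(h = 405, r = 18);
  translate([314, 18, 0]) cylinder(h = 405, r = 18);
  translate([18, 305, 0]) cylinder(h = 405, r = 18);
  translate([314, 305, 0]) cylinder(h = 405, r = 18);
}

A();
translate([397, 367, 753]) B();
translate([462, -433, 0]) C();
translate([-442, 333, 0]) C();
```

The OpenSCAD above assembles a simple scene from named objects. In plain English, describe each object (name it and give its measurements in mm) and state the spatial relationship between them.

A is a table with a 1256×989 mm rectangular top, 39 mm thick, top surface at z = 753 mm, supported by four 74×74 mm square legs, each inset 38 mm from the nearest pair of top edges, running from the floor.

B is an open-topped rectangular box: outside dimensions 462×255×362 mm, with a uniform wall and base thickness of 10 mm. The base is a full 462×255 slab on the floor; four walls sit on top of the base. The front and back walls (the −y and +y sides) span the full width; the two side walls fit between them.

C is a four-legged stool. The seat is a 332×323×29 mm slab whose top surface is at z = 434 mm; four round legs, each 36 mm in diameter, run from the floor (z = 0) to the underside of the seat, each leg's axis is inset half a diameter from the nearest pair of seat edges (so the leg's bounding box is flush with the corner).

The open box is on top of the table, centred. Two stools sit around the table at the −y, −x sides.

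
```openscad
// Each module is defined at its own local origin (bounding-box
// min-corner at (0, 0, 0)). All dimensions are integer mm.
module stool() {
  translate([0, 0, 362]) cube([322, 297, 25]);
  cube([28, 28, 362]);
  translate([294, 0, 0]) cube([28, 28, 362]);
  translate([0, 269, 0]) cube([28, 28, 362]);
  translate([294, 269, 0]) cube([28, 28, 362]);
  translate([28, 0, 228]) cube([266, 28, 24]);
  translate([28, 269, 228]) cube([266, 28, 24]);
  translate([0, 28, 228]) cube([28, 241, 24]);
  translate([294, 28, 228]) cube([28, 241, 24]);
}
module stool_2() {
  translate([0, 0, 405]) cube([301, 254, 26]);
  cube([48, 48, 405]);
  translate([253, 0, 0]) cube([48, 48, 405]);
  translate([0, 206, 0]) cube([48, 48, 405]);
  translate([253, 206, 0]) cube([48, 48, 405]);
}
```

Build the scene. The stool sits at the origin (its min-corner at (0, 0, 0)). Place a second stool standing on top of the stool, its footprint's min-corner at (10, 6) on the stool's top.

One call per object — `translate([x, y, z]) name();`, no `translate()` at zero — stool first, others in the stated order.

stool();
translate([10, 6, 387]) stool_2();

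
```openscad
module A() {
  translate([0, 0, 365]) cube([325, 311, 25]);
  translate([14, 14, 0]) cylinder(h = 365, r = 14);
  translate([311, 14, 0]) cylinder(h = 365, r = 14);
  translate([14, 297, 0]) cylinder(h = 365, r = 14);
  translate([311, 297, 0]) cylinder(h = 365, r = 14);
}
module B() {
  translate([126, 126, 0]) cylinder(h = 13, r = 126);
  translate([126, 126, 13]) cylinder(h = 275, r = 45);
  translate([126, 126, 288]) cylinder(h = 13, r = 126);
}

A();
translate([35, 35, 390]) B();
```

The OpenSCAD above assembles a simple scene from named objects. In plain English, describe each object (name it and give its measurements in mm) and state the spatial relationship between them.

A is a four-legged stool. The seat is 325×311 mm, 25 mm thick, top at z = 390 mm. It stands on four round legs, each 28 mm in diameter, from z = 0 to the seat underside, each leg's axis is inset half a diameter from the nearest pair of seat edges (so the leg's bounding box is flush with the corner).

B is a spool: two coaxial disc flanges of radius 126 mm and thickness 13 mm, joined by a core cylinder of radius 45 mm and height 275 mm. The lower flange rests on z = 0 and the three cylinders share a vertical axis.

The spool is on top of the stool.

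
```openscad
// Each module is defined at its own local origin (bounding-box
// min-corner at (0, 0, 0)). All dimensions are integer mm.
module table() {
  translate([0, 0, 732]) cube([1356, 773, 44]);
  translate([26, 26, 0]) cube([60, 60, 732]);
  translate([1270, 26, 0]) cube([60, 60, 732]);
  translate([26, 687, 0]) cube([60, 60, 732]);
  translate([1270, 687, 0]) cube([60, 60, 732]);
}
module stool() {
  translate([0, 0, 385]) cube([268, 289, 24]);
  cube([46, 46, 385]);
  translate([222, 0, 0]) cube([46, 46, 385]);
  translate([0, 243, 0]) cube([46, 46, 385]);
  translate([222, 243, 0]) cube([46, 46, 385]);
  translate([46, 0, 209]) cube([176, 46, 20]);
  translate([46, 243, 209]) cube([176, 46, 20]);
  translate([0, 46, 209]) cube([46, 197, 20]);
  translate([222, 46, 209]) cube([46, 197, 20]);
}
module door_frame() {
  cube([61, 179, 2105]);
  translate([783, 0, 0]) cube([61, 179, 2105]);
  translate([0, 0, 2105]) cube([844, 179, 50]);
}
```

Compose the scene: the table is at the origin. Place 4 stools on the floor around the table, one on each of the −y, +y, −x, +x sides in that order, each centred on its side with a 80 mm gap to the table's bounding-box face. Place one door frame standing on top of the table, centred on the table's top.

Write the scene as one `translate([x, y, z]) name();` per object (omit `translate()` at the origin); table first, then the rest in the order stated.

table();
translate([544, -369, 0]) stool();
translate([544, 853, 0]) stool();
translate([-348, 242, 0]) stool();
translate([1436, 242, 0]) stool();
translate([256, 297, 776]) door_frame();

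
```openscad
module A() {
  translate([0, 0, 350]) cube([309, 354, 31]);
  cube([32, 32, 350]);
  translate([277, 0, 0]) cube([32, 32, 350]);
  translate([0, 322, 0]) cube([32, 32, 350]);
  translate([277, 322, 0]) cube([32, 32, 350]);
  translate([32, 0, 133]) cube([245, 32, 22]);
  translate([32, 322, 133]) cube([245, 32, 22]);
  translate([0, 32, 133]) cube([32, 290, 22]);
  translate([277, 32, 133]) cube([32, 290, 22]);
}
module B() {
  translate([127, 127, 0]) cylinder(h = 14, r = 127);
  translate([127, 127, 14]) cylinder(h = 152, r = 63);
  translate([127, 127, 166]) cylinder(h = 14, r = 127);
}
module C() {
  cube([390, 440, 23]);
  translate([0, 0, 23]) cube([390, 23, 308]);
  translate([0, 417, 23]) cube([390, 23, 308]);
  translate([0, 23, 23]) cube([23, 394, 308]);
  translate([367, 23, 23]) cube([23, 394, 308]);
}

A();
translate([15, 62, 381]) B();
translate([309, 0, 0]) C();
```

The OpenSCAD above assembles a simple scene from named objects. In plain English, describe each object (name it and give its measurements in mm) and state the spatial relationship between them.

A is a simple wooden stool: a rectangular seat 309 mm (x) by 354 mm (y), 31 mm thick, top face at z = 381 mm, on four square legs, each 32×32 mm in cross-section. The legs rest on z = 0, each flush with a corner of the seat. Four stretchers, 32 mm wide and 22 mm tall, connect adjacent legs with their undersides at z = 133 mm, each running between the inner faces of the legs it joins and aligned with the legs' outer faces on the other axis.

B is a spool: two coaxial disc flanges of radius 127 mm and thickness 14 mm, joined by a core cylinder of radius 63 mm and height 152 mm. The lower flange rests on z = 0 and the three cylinders share a vertical axis.

C is an open storage box with external size 390×440×331 mm and wall thickness 23 mm (the base is also 23 mm thick). The base covers the whole footprint; the four walls stand on the base, with the y-facing walls full-width and the x-facing walls fitting between their inner faces.

The spool is on top of the stool. The open box is against the stool's +x side, with their −y faces flush.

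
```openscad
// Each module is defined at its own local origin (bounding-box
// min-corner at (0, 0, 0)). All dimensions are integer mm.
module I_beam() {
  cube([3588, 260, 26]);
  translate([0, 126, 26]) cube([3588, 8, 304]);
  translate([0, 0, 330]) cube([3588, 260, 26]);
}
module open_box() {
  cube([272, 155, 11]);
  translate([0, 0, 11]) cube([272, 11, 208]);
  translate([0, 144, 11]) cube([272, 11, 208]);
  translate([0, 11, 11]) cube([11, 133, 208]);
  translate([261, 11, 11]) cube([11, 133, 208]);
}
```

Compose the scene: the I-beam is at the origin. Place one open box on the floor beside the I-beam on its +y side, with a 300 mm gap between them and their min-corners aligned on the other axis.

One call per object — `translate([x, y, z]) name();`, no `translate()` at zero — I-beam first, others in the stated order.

I_beam();
translate([0, 560, 0]) open_box();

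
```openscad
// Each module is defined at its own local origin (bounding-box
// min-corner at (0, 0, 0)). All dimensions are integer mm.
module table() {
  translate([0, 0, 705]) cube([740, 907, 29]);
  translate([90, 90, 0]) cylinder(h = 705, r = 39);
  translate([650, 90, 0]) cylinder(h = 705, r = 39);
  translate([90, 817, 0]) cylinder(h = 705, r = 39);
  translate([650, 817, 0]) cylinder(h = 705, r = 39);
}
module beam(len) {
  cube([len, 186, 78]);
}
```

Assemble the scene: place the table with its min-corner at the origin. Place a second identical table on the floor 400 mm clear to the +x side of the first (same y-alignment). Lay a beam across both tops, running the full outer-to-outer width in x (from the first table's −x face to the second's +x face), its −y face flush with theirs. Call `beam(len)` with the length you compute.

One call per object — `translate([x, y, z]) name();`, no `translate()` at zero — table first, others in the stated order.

table();
translate([1140, 0, 0]) table();
translate([0, 0, 734]) beam(1880);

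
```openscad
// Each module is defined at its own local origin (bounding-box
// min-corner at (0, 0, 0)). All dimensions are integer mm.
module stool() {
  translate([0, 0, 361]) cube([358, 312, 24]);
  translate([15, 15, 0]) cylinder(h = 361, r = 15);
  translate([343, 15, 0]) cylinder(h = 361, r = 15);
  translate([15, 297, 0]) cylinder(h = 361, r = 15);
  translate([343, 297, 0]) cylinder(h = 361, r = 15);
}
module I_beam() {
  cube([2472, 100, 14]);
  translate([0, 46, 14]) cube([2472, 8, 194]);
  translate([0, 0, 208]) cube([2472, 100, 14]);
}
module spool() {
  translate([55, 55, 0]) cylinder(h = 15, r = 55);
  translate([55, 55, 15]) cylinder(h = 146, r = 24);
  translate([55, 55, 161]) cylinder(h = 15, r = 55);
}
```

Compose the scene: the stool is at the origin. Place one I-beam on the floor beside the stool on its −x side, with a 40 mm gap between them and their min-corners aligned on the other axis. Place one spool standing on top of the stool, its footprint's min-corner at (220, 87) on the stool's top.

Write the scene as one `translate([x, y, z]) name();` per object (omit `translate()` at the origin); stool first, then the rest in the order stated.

stool();
translate([-2512, 0, 0]) I_beam();
translate([220, 87, 385]) spool();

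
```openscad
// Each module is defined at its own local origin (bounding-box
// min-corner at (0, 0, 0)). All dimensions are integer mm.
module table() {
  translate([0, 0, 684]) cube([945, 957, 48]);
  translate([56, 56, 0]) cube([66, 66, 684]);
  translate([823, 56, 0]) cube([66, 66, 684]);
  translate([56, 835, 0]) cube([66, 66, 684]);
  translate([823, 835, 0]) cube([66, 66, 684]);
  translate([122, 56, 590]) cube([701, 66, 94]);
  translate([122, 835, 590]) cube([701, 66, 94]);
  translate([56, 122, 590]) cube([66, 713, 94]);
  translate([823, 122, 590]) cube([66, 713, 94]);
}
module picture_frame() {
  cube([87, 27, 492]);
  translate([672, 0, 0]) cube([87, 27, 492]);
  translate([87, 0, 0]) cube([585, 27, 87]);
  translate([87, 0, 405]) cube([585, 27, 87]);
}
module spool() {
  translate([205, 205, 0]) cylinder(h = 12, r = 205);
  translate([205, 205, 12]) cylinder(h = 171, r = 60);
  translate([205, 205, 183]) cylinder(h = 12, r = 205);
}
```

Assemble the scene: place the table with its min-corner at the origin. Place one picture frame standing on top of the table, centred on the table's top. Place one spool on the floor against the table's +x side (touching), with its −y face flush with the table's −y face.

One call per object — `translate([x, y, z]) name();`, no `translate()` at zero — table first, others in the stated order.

table();
translate([93, 465, 732]) picture_frame();
translate([945, 0, 0]) spool();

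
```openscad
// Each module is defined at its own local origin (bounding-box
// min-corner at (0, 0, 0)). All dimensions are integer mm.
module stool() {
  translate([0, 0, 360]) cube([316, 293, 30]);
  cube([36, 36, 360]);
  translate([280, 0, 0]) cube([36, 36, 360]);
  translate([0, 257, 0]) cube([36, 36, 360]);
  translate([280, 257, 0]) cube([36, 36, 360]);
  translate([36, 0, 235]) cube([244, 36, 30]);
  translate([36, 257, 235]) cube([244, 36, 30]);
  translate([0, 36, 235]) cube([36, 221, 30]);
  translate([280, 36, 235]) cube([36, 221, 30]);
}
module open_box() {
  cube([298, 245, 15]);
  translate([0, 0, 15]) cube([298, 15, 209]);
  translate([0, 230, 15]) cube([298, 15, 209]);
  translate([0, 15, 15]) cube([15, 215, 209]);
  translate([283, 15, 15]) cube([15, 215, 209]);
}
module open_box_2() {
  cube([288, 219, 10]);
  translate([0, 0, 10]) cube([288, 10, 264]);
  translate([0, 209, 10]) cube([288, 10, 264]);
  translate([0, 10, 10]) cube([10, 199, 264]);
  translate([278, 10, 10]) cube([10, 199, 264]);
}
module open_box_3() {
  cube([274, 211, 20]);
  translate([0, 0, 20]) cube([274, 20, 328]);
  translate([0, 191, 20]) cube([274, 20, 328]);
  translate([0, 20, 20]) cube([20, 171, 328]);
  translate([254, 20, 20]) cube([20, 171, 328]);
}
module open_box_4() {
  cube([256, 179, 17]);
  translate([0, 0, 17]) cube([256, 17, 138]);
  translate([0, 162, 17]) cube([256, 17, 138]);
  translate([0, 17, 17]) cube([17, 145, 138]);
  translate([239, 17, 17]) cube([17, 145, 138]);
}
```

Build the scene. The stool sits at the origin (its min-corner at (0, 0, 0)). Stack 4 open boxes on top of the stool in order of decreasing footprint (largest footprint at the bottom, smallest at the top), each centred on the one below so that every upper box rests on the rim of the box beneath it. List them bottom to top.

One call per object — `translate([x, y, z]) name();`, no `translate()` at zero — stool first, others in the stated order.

stool();
translate([9, 24, 390]) open_box();
translate([14, 37, 614]) open_box_2();
translate([21, 41, 888]) open_box_3();
translate([30, 57, 1236]) open_box_4();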